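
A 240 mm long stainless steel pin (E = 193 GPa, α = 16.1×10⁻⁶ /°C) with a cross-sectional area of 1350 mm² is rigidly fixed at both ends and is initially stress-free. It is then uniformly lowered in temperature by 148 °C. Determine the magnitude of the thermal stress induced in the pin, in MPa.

σ ≈ 460 MPa (tensile)

Because both ends are immovable the net strain is zero, and the suppressed thermal strain is αΔT = 16.1×10⁻⁶ × 148 = 2382.8×10⁻⁶.
σ = EαΔT = 193×10³ × 16.1×10⁻⁶ × 148 = 459.9 MPa (tensile; the pin is trying to contract).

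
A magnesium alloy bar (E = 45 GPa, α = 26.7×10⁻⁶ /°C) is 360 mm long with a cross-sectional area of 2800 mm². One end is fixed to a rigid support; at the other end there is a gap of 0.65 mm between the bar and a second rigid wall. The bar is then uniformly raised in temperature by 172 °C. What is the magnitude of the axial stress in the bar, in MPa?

σ ≈ 125 MPa (compressive)

Free thermal elongation = αΔT L = 26.7×10⁻⁶ × 172 × 360 = 1.653 mm.
After closing the 0.65 mm clearance, 1.653 − 0.65 = 1.003 mm of expansion remains to be suppressed by the wall.
Compatibility: PL/(AE) = 1.003 mm, so σ = P/A = E × (1.003/360) = 125.4 MPa.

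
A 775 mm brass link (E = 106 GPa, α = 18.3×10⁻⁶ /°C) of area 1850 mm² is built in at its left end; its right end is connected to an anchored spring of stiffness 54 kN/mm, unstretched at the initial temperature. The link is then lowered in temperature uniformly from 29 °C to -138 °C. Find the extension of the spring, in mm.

If the spring were absent the link would shorten by αΔT L = 18.3×10⁻⁶ × 167 × 775 = 2.368 mm.
Let P be the tensile force in the spring. The link extends elastically by PL/(AE) and the spring stretches by P/k; together these equal δ_free.
P [ L/(AE) + 1/k ] = δ_free → P [ 775/(1850×106×10³) + 1/(54×10³) ] = 2.368.
P = 2.368 / 2.247×10⁻⁵ = 105400 N.
Spring extension = P/k = 105400/(54×10³) = 1.952 mm.

δ ≈ 1.95 mm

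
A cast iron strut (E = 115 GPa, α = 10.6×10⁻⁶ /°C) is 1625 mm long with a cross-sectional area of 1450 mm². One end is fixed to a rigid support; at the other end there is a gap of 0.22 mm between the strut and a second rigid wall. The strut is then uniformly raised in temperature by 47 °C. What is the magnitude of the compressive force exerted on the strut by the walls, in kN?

Free thermal elongation = αΔT L = 10.6×10⁻⁶ × 47 × 1625 = 0.8096 mm.
The gap closes (δ_free > 0.22 mm) and the wall then resists a further 0.8096 − 0.22 = 0.5896 mm of expansion.
Compatibility: PL/(AE) = 0.5896 mm, so σ = P/A = E × (0.5896/1625) = 41.72 MPa.
Force on the wall = σA = 41.72 × 1450 mm² = 60.5 kN.

P ≈ 60.5 kN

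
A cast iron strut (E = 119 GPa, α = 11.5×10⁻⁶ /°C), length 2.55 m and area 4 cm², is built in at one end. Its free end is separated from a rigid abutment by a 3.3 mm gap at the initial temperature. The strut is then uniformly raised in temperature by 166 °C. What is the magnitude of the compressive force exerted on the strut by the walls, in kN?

P ≈ 29.3 kN

If the wall were absent the strut would grow by αΔT L = 11.5×10⁻⁶ × 166 × 2550 = 4.868 mm.
The gap closes (δ_free > 3.3 mm) and the wall then resists a further 4.868 − 3.3 = 1.568 mm of expansion.
So σ = E(δ_free − g)/L = 119×10³ × 1.568/2550 = 73.17 MPa.
P = σA = 73.17 × 400 = 29.27 kN.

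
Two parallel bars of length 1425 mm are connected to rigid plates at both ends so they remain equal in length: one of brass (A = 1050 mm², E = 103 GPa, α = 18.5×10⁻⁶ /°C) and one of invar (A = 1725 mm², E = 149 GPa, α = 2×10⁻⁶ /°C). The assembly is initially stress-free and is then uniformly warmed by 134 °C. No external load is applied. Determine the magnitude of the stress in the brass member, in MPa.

σ ≈ 160 MPa (compressive)

Equilibrium of a rigid end plate with no external load gives equal and opposite internal forces ±P in the two members. Since α_{brass} > α_{invar}, heating drives the brass into compression and the invar into tension.
Equating the net (thermal + elastic) strains gives |α₁ − α₂|·ΔT = P·[1/(A₁E₁) + 1/(A₂E₂)].
|α₁ − α₂|·ΔT = 16.5×10⁻⁶ × 134 = 0.002211.
1/(A₁E₁) + 1/(A₂E₂) = 1/(1050×103×10³) + 1/(1725×149×10³) = 1.314×10⁻⁸ N⁻¹.
So P = 0.002211 / 1.314×10⁻⁸ = 168.3 kN.
σ_{brass} = P/A₁ = 168300/1050 = 160.3 MPa, compressive.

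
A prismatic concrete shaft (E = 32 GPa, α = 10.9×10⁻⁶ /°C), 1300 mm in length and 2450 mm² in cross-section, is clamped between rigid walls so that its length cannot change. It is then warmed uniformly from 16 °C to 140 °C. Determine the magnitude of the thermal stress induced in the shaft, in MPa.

σ ≈ 43.3 MPa (compressive)

The supports are rigid, so the total axial strain is zero. The restrained thermal strain is ε = αΔT = 10.9×10⁻⁶ × 124 = 1351.6×10⁻⁶.
Hence σ = E·αΔT = 32×10³ × 1351.6×10⁻⁶ = 43.25 MPa, compressive.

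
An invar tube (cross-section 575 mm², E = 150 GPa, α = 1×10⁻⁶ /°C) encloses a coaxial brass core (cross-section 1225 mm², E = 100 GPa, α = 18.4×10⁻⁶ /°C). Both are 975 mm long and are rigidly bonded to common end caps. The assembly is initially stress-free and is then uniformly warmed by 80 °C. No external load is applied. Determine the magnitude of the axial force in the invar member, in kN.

P ≈ 70.5 kN (tensile in the invar)

Equilibrium of a rigid end plate with no external load gives equal and opposite internal forces ±P in the two members. Since α_{brass} > α_{invar}, heating drives the brass into compression and the invar into tension.
Compatibility of the two members (thermal + elastic change equal): (α₁ − α₂)ΔT = P·[1/(A₁E₁) + 1/(A₂E₂)].
|α₁ − α₂|·ΔT = 17.4×10⁻⁶ × 80 = 0.001392.
1/(A₁E₁) + 1/(A₂E₂) = 1/(575×150×10³) + 1/(1225×100×10³) = 1.976×10⁻⁸ N⁻¹.
So P = 0.001392 / 1.976×10⁻⁸ = 70.45 kN.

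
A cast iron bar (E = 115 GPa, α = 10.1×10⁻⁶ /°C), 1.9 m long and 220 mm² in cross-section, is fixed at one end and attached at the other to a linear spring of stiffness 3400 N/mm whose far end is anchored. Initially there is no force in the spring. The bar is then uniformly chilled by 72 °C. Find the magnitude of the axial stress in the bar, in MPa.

Free thermal contraction: δ_free = αΔT L = 10.1×10⁻⁶ × 72 × 1900 = 1.382 mm.
Let P be the tensile force in the spring. The bar extends elastically by PL/(AE) and the spring stretches by P/k; together these equal δ_free.
P [ L/(AE) + 1/k ] = δ_free → P [ 1900/(220×115×10³) + 1/(3400) ] = 1.382.
P = 1.382 / 0.0003692 = 3742 N.
σ = P/A = 3742/220 = 17.01 MPa.

σ ≈ 17 MPa (tensile)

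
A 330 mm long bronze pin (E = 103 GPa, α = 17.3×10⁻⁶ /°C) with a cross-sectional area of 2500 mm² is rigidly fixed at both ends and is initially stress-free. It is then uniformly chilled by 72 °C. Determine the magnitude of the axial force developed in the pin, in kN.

Full restraint means ε = 0, so the stress is σ = EαΔT = 103×10³ × 17.3×10⁻⁶ × 72 = 128.3 MPa.
Then P = σA = 128.3 × 2500 mm² = 320.7 kN, tensile.

P ≈ 321 kN (tensile)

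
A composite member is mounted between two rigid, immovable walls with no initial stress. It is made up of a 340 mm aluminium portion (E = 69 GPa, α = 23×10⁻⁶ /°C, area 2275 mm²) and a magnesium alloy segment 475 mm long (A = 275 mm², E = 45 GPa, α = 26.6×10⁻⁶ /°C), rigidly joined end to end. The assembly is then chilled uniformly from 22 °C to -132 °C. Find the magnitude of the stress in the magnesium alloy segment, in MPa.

With the walls removed the bar would change length by δ_free = Σ αᵢΔT Lᵢ = 23×10⁻⁶×154×340 + 26.6×10⁻⁶×154×475 = 3.15 mm.
The rigid supports impose zero overall length change; the single axial force P common to all segments must satisfy P Σ Lᵢ/(AᵢEᵢ) = δ_free.
Σ Lᵢ/(AᵢEᵢ) = 340/(2275×69×10³) + 475/(275×45×10³) = 4.055×10⁻⁵ mm/N.
Hence P = δ_free / Σ(L/AE) = 3.15/4.055×10⁻⁵ = 77.68 kN (tensile).
σ_{magnesium alloy} = P / A = 77680 / 275 = 282.5 MPa.

σ ≈ 282 MPa (tensile)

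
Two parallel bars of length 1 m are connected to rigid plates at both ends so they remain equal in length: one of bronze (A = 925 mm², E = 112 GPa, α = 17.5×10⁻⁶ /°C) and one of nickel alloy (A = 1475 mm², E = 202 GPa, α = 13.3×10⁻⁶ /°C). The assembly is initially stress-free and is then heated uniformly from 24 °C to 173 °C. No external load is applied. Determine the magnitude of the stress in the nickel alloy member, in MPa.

σ ≈ 32.6 MPa (tensile)

The bronze has the larger α, so on heating it would change length more than the nickel alloy if both were free. The rigid plates force a common final length, so the bronze is put into compression and the nickel alloy into tension, with equal and opposite forces P (no external load).
Compatibility of the two members (thermal + elastic change equal): (α₁ − α₂)ΔT = P·[1/(A₁E₁) + 1/(A₂E₂)].
|α₁ − α₂|·ΔT = 4.2×10⁻⁶ × 149 = 0.0006258.
1/(A₁E₁) + 1/(A₂E₂) = 1/(925×112×10³) + 1/(1475×202×10³) = 1.301×10⁻⁸ N⁻¹.
P = 0.0006258 / 1.301×10⁻⁸ = 48110 N = 48.11 kN.
σ_{nickel alloy} = P/A₂ = 48110/1475 = 32.61 MPa, tensile.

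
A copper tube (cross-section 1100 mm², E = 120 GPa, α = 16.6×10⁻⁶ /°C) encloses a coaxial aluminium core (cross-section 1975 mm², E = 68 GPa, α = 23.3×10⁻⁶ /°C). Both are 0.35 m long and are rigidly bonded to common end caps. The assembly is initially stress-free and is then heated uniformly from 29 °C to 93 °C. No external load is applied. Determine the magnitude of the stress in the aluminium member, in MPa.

Both members must finish at the same length. With the larger α, the aluminium tends to over-expand; the plates restrain it, putting the aluminium in compression and the copper in tension. With no external load the two internal forces are equal and opposite, magnitude P.
Setting the final lengths equal and cancelling L: (α₁ − α₂)ΔT = P/(A₁E₁) + P/(A₂E₂).
|α₁ − α₂|·ΔT = 6.7×10⁻⁶ × 64 = 0.0004288.
1/(A₁E₁) + 1/(A₂E₂) = 1/(1100×120×10³) + 1/(1975×68×10³) = 1.502×10⁻⁸ N⁻¹.
P = 0.0004288 / 1.502×10⁻⁸ = 28550 N = 28.55 kN.
σ_{aluminium} = P/A₂ = 28550/1975 = 14.45 MPa, compressive.

σ ≈ 14.5 MPa (compressive)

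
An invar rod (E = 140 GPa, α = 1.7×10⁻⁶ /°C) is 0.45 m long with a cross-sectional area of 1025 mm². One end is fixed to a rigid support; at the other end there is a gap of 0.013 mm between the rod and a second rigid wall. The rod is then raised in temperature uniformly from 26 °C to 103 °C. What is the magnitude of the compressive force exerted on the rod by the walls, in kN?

Free thermal elongation = αΔT L = 1.7×10⁻⁶ × 77 × 450 = 0.0589 mm.
The gap closes (δ_free > 0.013 mm) and the wall then resists a further 0.0589 − 0.013 = 0.0459 mm of expansion.
Compatibility: PL/(AE) = 0.0459 mm, so σ = P/A = E × (0.0459/450) = 14.28 MPa.
P = σA = 14.28 × 1025 = 14.64 kN.

P ≈ 14.6 kN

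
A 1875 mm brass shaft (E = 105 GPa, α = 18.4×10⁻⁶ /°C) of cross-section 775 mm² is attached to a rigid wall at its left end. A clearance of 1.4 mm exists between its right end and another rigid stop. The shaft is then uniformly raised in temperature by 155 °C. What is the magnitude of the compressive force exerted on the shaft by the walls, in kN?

P ≈ 171 kN

Free thermal elongation = αΔT L = 18.4×10⁻⁶ × 155 × 1875 = 5.347 mm.
The gap closes (δ_free > 1.4 mm) and the wall then resists a further 5.347 − 1.4 = 3.947 mm of expansion.
So σ = E(δ_free − g)/L = 105×10³ × 3.947/1875 = 221.1 MPa.
P = σA = 221.1 × 775 = 171.3 kN.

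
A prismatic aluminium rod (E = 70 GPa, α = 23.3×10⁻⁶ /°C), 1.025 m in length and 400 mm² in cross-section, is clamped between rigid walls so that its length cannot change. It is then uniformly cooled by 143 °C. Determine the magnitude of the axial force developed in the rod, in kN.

P ≈ 93.3 kN (tensile)

The ends cannot move, so σ = EαΔT = 70×10³ × 23.3×10⁻⁶ × 143 = 233.2 MPa.
Then P = σA = 233.2 × 400 mm² = 93.29 kN, tensile.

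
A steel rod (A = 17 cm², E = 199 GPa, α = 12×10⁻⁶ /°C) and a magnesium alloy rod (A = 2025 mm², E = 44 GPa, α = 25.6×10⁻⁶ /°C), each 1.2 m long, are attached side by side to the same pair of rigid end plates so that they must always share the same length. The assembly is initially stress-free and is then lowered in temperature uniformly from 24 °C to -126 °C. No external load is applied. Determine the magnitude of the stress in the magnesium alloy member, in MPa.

σ ≈ 71 MPa (tensile)

Equilibrium of a rigid end plate with no external load gives equal and opposite internal forces ±P in the two members. Since α_{magnesium alloy} > α_{steel}, cooling drives the magnesium alloy into tension and the steel into compression.
Compatibility of the two members (thermal + elastic change equal): (α₁ − α₂)ΔT = P·[1/(A₁E₁) + 1/(A₂E₂)].
|α₁ − α₂|·ΔT = 13.6×10⁻⁶ × 150 = 0.00204.
1/(A₁E₁) + 1/(A₂E₂) = 1/(1700×199×10³) + 1/(2025×44×10³) = 1.418×10⁻⁸ N⁻¹.
So P = 0.00204 / 1.418×10⁻⁸ = 143.9 kN.
σ_{magnesium alloy} = P/A₂ = 143900/2025 = 71.05 MPa, tensile.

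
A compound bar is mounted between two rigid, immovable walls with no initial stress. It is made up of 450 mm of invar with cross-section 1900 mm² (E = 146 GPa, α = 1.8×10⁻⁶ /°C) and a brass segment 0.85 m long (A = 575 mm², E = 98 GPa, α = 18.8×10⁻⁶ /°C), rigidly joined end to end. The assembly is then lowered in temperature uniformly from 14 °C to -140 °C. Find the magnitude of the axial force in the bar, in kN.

If the supports were absent, the total length change would be Σ αᵢΔT Lᵢ = 1.8×10⁻⁶×154×450 + 18.8×10⁻⁶×154×850 = 2.586 mm.
The rigid supports impose zero overall length change; the single axial force P common to all segments must satisfy P Σ Lᵢ/(AᵢEᵢ) = δ_free.
Σ Lᵢ/(AᵢEᵢ) = 450/(1900×146×10³) + 850/(575×98×10³) = 1.671×10⁻⁵ mm/N.
So P = 2.586 / 1.671×10⁻⁵ = 154.8 kN, tensile.

P ≈ 155 kN (tensile)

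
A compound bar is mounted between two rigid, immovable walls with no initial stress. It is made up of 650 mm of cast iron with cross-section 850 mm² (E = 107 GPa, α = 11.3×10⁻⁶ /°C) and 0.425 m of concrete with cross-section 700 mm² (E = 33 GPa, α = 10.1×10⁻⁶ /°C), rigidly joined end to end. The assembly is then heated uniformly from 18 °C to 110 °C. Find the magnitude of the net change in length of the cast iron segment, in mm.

Free thermal expansion of the whole bar: Σ αᵢΔT Lᵢ = 11.3×10⁻⁶×92×650 + 10.1×10⁻⁶×92×425 = 1.071 mm.
Since the ends are fixed, an axial force P builds up, equal in every segment, with P · Σ Lᵢ/(AᵢEᵢ) = δ_free.
Σ Lᵢ/(AᵢEᵢ) = 650/(850×107×10³) + 425/(700×33×10³) = 2.555×10⁻⁵ mm/N.
Hence P = δ_free / Σ(L/AE) = 1.071/2.555×10⁻⁵ = 41.91 kN (compressive).
For the cast iron segment, free thermal change = 11.3×10⁻⁶×92×650 = 0.6757 mm and elastic change from P = 41910×650/(850×107×10³) = 0.2995 mm; these oppose, so the net change is 0.376 mm (segment lengthens).

|ΔL| ≈ 0.376 mm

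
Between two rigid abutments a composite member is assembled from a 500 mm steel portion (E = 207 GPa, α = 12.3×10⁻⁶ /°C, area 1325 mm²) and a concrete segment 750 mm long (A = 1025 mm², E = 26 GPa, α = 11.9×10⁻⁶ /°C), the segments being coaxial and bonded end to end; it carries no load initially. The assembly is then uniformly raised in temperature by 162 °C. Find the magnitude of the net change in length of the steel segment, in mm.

If the supports were absent, the total length change would be Σ αᵢΔT Lᵢ = 12.3×10⁻⁶×162×500 + 11.9×10⁻⁶×162×750 = 2.442 mm.
The rigid supports impose zero overall length change; the single axial force P common to all segments must satisfy P Σ Lᵢ/(AᵢEᵢ) = δ_free.
Σ Lᵢ/(AᵢEᵢ) = 500/(1325×207×10³) + 750/(1025×26×10³) = 2.997×10⁻⁵ mm/N.
P = 2.442 / 2.997×10⁻⁵ = 81500 N = 81.5 kN, compressive.
For the steel segment, free thermal change = 12.3×10⁻⁶×162×500 = 0.9963 mm and elastic change from P = 81500×500/(1325×207×10³) = 0.1486 mm; these oppose, so the net change is 0.848 mm (segment lengthens).

|ΔL| ≈ 0.848 mm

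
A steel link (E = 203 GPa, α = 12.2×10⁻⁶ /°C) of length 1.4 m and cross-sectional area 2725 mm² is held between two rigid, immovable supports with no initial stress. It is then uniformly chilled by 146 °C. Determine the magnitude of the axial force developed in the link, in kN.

P ≈ 985 kN (tensile)

The ends cannot move, so σ = EαΔT = 203×10³ × 12.2×10⁻⁶ × 146 = 361.6 MPa.
P = AEαΔT = 2725 × 203×10³ × 12.2×10⁻⁶ × 146 = 985.3 kN (tensile).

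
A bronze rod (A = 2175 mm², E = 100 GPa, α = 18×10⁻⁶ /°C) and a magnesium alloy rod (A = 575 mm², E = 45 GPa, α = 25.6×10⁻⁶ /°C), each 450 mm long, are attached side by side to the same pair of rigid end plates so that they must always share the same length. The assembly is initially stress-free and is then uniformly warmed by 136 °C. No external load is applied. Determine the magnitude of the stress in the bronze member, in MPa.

σ ≈ 11 MPa (tensile)

Both members must finish at the same length. With the larger α, the magnesium alloy tends to over-expand; the plates restrain it, putting the magnesium alloy in compression and the bronze in tension. With no external load the two internal forces are equal and opposite, magnitude P.
Equating the net (thermal + elastic) strains gives |α₁ − α₂|·ΔT = P·[1/(A₁E₁) + 1/(A₂E₂)].
|α₁ − α₂|·ΔT = 7.6×10⁻⁶ × 136 = 0.001034.
1/(A₁E₁) + 1/(A₂E₂) = 1/(2175×100×10³) + 1/(575×45×10³) = 4.325×10⁻⁸ N⁻¹.
So P = 0.001034 / 4.325×10⁻⁸ = 23.9 kN.
σ_{bronze} = P/A₁ = 23900/2175 = 10.99 MPa, tensile.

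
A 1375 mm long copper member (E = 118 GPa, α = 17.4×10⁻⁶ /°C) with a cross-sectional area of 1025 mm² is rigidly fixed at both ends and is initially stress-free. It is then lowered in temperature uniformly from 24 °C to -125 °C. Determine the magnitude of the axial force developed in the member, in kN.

Full restraint means ε = 0, so the stress is σ = EαΔT = 118×10³ × 17.4×10⁻⁶ × 149 = 305.9 MPa.
Then P = σA = 305.9 × 1025 mm² = 313.6 kN, tensile.

P ≈ 314 kN (tensile)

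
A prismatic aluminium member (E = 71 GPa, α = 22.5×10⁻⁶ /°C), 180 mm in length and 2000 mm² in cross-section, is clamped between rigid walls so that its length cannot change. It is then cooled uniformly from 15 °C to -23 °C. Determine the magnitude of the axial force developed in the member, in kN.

The ends cannot move, so σ = EαΔT = 71×10³ × 22.5×10⁻⁶ × 38 = 60.7 MPa.
Then P = σA = 60.7 × 2000 mm² = 121.4 kN, tensile.

P ≈ 121 kN (tensile)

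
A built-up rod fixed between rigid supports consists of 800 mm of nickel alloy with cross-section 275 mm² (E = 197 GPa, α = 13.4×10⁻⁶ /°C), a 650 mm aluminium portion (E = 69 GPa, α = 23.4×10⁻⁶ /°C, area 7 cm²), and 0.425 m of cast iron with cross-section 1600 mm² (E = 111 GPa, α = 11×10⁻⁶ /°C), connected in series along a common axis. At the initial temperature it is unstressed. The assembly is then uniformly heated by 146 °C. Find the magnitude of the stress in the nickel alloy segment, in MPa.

σ ≈ 531 MPa (compressive)

If the supports were absent, the total length change would be Σ αᵢΔT Lᵢ = 13.4×10⁻⁶×146×800 + 23.4×10⁻⁶×146×650 + 11×10⁻⁶×146×425 = 4.468 mm.
Since the ends are fixed, an axial force P builds up, equal in every segment, with P · Σ Lᵢ/(AᵢEᵢ) = δ_free.
The series flexibility is Σ Lᵢ/(AᵢEᵢ) = 800/(275×197×10³) + 650/(700×69×10³) + 425/(1600×111×10³) = 3.062×10⁻⁵ mm/N.
So P = 4.468 / 3.062×10⁻⁵ = 145.9 kN, compressive.
σ_{nickel alloy} = P / A = 145900 / 275 = 530.7 MPa.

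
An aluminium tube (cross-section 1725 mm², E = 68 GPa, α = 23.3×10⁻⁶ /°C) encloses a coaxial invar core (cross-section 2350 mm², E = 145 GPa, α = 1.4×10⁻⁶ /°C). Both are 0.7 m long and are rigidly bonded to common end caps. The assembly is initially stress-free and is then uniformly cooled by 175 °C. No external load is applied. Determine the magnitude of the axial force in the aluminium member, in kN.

Equilibrium of a rigid end plate with no external load gives equal and opposite internal forces ±P in the two members. Since α_{aluminium} > α_{invar}, cooling drives the aluminium into tension and the invar into compression.
Compatibility of the two members (thermal + elastic change equal): (α₁ − α₂)ΔT = P·[1/(A₁E₁) + 1/(A₂E₂)].
|α₁ − α₂|·ΔT = 21.9×10⁻⁶ × 175 = 0.003832.
1/(A₁E₁) + 1/(A₂E₂) = 1/(1725×68×10³) + 1/(2350×145×10³) = 1.146×10⁻⁸ N⁻¹.
P = 0.003832 / 1.146×10⁻⁸ = 334400 N = 334.4 kN.

P ≈ 334 kN (tensile in the aluminium)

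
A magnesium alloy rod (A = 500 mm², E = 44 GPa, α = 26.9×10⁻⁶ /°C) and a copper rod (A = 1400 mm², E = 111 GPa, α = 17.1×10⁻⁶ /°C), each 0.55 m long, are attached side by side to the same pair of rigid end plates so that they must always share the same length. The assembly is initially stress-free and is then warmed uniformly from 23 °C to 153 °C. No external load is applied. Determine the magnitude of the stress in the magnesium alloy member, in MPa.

Both members must finish at the same length. With the larger α, the magnesium alloy tends to over-expand; the plates restrain it, putting the magnesium alloy in compression and the copper in tension. With no external load the two internal forces are equal and opposite, magnitude P.
Setting the final lengths equal and cancelling L: (α₁ − α₂)ΔT = P/(A₁E₁) + P/(A₂E₂).
|α₁ − α₂|·ΔT = 9.8×10⁻⁶ × 130 = 0.001274.
1/(A₁E₁) + 1/(A₂E₂) = 1/(500×44×10³) + 1/(1400×111×10³) = 5.189×10⁻⁸ N⁻¹.
So P = 0.001274 / 5.189×10⁻⁸ = 24.55 kN.
σ_{magnesium alloy} = P/A₁ = 24550/500 = 49.1 MPa, compressive.

σ ≈ 49.1 MPa (compressive)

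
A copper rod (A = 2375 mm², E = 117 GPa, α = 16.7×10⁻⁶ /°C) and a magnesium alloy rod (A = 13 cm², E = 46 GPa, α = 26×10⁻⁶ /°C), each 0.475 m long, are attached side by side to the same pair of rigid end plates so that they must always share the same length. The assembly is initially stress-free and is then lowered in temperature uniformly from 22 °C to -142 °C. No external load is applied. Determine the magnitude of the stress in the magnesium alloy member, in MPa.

σ ≈ 57.7 MPa (tensile)

Both members must finish at the same length. With the larger α, the magnesium alloy tends to over-contract; the plates restrain it, putting the magnesium alloy in tension and the copper in compression. With no external load the two internal forces are equal and opposite, magnitude P.
Setting the final lengths equal and cancelling L: (α₁ − α₂)ΔT = P/(A₁E₁) + P/(A₂E₂).
|α₁ − α₂|·ΔT = 9.3×10⁻⁶ × 164 = 0.001525.
1/(A₁E₁) + 1/(A₂E₂) = 1/(2375×117×10³) + 1/(1300×46×10³) = 2.032×10⁻⁸ N⁻¹.
So P = 0.001525 / 2.032×10⁻⁸ = 75.05 kN.
σ_{magnesium alloy} = P/A₂ = 75050/1300 = 57.73 MPa, tensile.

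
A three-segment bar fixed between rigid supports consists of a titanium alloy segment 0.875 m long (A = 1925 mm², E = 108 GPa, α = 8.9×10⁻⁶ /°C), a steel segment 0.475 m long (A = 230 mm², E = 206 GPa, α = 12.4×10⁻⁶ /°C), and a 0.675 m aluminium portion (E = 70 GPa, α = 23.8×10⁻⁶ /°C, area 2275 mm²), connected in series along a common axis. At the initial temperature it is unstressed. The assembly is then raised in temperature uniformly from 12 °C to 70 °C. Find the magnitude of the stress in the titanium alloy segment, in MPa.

Free thermal expansion of the whole bar: Σ αᵢΔT Lᵢ = 8.9×10⁻⁶×58×875 + 12.4×10⁻⁶×58×475 + 23.8×10⁻⁶×58×675 = 1.725 mm.
Since the ends are fixed, an axial force P builds up, equal in every segment, with P · Σ Lᵢ/(AᵢEᵢ) = δ_free.
The series flexibility is Σ Lᵢ/(AᵢEᵢ) = 875/(1925×108×10³) + 475/(230×206×10³) + 675/(2275×70×10³) = 1.847×10⁻⁵ mm/N.
Hence P = δ_free / Σ(L/AE) = 1.725/1.847×10⁻⁵ = 93.38 kN (compressive).
σ_{titanium alloy} = P / A = 93380 / 1925 = 48.51 MPa.

σ ≈ 48.5 MPa (compressive)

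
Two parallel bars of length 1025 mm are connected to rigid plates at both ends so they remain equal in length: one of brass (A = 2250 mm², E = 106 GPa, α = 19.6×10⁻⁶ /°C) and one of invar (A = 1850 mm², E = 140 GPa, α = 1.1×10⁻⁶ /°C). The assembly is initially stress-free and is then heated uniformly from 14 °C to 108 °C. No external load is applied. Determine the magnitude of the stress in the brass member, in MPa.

Equilibrium of a rigid end plate with no external load gives equal and opposite internal forces ±P in the two members. Since α_{brass} > α_{invar}, heating drives the brass into compression and the invar into tension.
Equating the net (thermal + elastic) strains gives |α₁ − α₂|·ΔT = P·[1/(A₁E₁) + 1/(A₂E₂)].
|α₁ − α₂|·ΔT = 18.5×10⁻⁶ × 94 = 0.001739.
1/(A₁E₁) + 1/(A₂E₂) = 1/(2250×106×10³) + 1/(1850×140×10³) = 8.054×10⁻⁹ N⁻¹.
So P = 0.001739 / 8.054×10⁻⁹ = 215.9 kN.
σ_{brass} = P/A₁ = 215900/2250 = 95.96 MPa, compressive.

σ ≈ 96 MPa (compressive)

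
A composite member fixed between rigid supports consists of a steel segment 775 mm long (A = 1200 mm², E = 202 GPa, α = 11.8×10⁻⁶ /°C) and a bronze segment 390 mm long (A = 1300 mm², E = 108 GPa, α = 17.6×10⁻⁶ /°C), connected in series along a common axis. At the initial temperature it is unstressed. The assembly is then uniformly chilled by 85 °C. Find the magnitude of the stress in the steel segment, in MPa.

If the supports were absent, the total length change would be Σ αᵢΔT Lᵢ = 11.8×10⁻⁶×85×775 + 17.6×10⁻⁶×85×390 = 1.361 mm.
The rigid supports impose zero overall length change; the single axial force P common to all segments must satisfy P Σ Lᵢ/(AᵢEᵢ) = δ_free.
The series flexibility is Σ Lᵢ/(AᵢEᵢ) = 775/(1200×202×10³) + 390/(1300×108×10³) = 5.975×10⁻⁶ mm/N.
P = 1.361 / 5.975×10⁻⁶ = 227700 N = 227.7 kN, tensile.
σ_{steel} = P / A = 227700 / 1200 = 189.8 MPa.

σ ≈ 190 MPa (tensile)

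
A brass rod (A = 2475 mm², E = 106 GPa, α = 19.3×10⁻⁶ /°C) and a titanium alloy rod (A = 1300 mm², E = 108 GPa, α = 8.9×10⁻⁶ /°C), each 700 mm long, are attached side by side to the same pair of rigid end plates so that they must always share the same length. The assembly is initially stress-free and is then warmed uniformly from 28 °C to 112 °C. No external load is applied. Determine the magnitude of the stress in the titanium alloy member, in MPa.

σ ≈ 61.5 MPa (tensile)

The brass has the larger α, so on heating it would change length more than the titanium alloy if both were free. The rigid plates force a common final length, so the brass is put into compression and the titanium alloy into tension, with equal and opposite forces P (no external load).
Setting the final lengths equal and cancelling L: (α₁ − α₂)ΔT = P/(A₁E₁) + P/(A₂E₂).
|α₁ − α₂|·ΔT = 10.4×10⁻⁶ × 84 = 0.0008736.
1/(A₁E₁) + 1/(A₂E₂) = 1/(2475×106×10³) + 1/(1300×108×10³) = 1.093×10⁻⁸ N⁻¹.
So P = 0.0008736 / 1.093×10⁻⁸ = 79.9 kN.
σ_{titanium alloy} = P/A₂ = 79900/1300 = 61.46 MPa, tensile.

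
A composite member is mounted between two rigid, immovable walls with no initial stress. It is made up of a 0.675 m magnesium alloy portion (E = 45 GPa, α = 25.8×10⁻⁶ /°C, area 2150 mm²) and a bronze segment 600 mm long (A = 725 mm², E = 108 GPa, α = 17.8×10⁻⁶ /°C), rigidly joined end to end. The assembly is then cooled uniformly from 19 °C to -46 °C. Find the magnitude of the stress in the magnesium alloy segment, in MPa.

Free thermal contraction of the whole bar: Σ αᵢΔT Lᵢ = 25.8×10⁻⁶×65×675 + 17.8×10⁻⁶×65×600 = 1.826 mm.
Since the ends are fixed, an axial force P builds up, equal in every segment, with P · Σ Lᵢ/(AᵢEᵢ) = δ_free.
The series flexibility is Σ Lᵢ/(AᵢEᵢ) = 675/(2150×45×10³) + 600/(725×108×10³) = 1.464×10⁻⁵ mm/N.
P = 1.826 / 1.464×10⁻⁵ = 124700 N = 124.7 kN, tensile.
σ_{magnesium alloy} = P / A = 124700 / 2150 = 58.02 MPa.

σ ≈ 58 MPa (tensile)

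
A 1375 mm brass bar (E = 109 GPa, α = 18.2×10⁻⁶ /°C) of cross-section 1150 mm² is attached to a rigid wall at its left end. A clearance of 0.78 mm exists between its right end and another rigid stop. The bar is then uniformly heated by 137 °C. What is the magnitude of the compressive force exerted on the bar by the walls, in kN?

Free thermal elongation = αΔT L = 18.2×10⁻⁶ × 137 × 1375 = 3.428 mm.
This exceeds the 0.78 mm gap, so the wall pushes back. The portion of expansion that must be recovered elastically is δ_free − gap = 3.428 − 0.78 = 2.648 mm.
So σ = E(δ_free − g)/L = 109×10³ × 2.648/1375 = 209.9 MPa.
Force on the wall = σA = 209.9 × 1150 mm² = 241.4 kN.

P ≈ 241 kN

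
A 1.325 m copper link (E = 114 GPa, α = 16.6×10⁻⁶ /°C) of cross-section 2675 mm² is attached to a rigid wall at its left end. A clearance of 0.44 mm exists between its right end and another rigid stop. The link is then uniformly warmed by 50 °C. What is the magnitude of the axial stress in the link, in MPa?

σ ≈ 56.8 MPa (compressive)

Free thermal elongation = αΔT L = 16.6×10⁻⁶ × 50 × 1325 = 1.1 mm.
The gap closes (δ_free > 0.44 mm) and the wall then resists a further 1.1 − 0.44 = 0.6598 mm of expansion.
Compatibility: PL/(AE) = 0.6598 mm, so σ = P/A = E × (0.6598/1325) = 56.76 MPa.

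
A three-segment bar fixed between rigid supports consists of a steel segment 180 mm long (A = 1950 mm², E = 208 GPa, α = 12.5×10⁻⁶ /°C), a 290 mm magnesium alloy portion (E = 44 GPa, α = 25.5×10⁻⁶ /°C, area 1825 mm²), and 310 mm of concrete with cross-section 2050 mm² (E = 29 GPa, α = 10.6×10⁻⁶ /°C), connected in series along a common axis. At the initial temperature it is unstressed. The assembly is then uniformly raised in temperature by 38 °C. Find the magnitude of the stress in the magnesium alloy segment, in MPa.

If the supports were absent, the total length change would be Σ αᵢΔT Lᵢ = 12.5×10⁻⁶×38×180 + 25.5×10⁻⁶×38×290 + 10.6×10⁻⁶×38×310 = 0.4914 mm.
Since the ends are fixed, an axial force P builds up, equal in every segment, with P · Σ Lᵢ/(AᵢEᵢ) = δ_free.
The series flexibility is Σ Lᵢ/(AᵢEᵢ) = 180/(1950×208×10³) + 290/(1825×44×10³) + 310/(2050×29×10³) = 9.27×10⁻⁶ mm/N.
P = 0.4914 / 9.27×10⁻⁶ = 53010 N = 53.01 kN, compressive.
σ_{magnesium alloy} = P / A = 53010 / 1825 = 29.05 MPa.

σ ≈ 29 MPa (compressive)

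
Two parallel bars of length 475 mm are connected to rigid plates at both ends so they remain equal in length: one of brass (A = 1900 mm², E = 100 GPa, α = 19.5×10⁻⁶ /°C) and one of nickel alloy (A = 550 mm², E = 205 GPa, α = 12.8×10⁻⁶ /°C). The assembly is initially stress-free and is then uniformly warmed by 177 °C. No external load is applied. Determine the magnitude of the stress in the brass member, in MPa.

The brass has the larger α, so on heating it would change length more than the nickel alloy if both were free. The rigid plates force a common final length, so the brass is put into compression and the nickel alloy into tension, with equal and opposite forces P (no external load).
Setting the final lengths equal and cancelling L: (α₁ − α₂)ΔT = P/(A₁E₁) + P/(A₂E₂).
|α₁ − α₂|·ΔT = 6.7×10⁻⁶ × 177 = 0.001186.
1/(A₁E₁) + 1/(A₂E₂) = 1/(1900×100×10³) + 1/(550×205×10³) = 1.413×10⁻⁸ N⁻¹.
So P = 0.001186 / 1.413×10⁻⁸ = 83.91 kN.
σ_{brass} = P/A₁ = 83910/1900 = 44.17 MPa, compressive.

σ ≈ 44.2 MPa (compressive)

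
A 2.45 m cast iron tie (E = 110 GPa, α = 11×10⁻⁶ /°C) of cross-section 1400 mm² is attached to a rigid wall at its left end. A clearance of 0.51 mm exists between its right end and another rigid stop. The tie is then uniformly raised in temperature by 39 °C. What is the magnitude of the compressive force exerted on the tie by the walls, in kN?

Free thermal elongation = αΔT L = 11×10⁻⁶ × 39 × 2450 = 1.051 mm.
After closing the 0.51 mm clearance, 1.051 − 0.51 = 0.541 mm of expansion remains to be suppressed by the wall.
So σ = E(δ_free − g)/L = 110×10³ × 0.541/2450 = 24.29 MPa.
Force on the wall = σA = 24.29 × 1400 mm² = 34.01 kN.

P ≈ 34 kN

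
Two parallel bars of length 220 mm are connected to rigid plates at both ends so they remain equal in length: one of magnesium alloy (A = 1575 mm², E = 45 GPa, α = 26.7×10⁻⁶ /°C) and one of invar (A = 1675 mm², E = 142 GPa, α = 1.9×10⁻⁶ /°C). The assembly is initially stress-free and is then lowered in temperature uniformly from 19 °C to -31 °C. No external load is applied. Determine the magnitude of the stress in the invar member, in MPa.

σ ≈ 40.4 MPa (compressive)

The magnesium alloy has the larger α, so on cooling it would change length more than the invar if both were free. The rigid plates force a common final length, so the magnesium alloy is put into tension and the invar into compression, with equal and opposite forces P (no external load).
Compatibility of the two members (thermal + elastic change equal): (α₁ − α₂)ΔT = P·[1/(A₁E₁) + 1/(A₂E₂)].
|α₁ − α₂|·ΔT = 24.8×10⁻⁶ × 50 = 0.00124.
1/(A₁E₁) + 1/(A₂E₂) = 1/(1575×45×10³) + 1/(1675×142×10³) = 1.831×10⁻⁸ N⁻¹.
So P = 0.00124 / 1.831×10⁻⁸ = 67.71 kN.
σ_{invar} = P/A₂ = 67710/1675 = 40.42 MPa, compressive.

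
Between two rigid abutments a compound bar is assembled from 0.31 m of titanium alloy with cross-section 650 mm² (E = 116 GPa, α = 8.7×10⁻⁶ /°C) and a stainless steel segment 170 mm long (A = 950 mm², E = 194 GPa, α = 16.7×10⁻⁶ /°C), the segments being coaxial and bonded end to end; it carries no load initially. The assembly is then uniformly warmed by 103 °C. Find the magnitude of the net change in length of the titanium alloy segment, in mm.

|ΔL| ≈ 0.188 mm

Free thermal expansion of the whole bar: Σ αᵢΔT Lᵢ = 8.7×10⁻⁶×103×310 + 16.7×10⁻⁶×103×170 = 0.5702 mm.
Since the ends are fixed, an axial force P builds up, equal in every segment, with P · Σ Lᵢ/(AᵢEᵢ) = δ_free.
Σ Lᵢ/(AᵢEᵢ) = 310/(650×116×10³) + 170/(950×194×10³) = 5.034×10⁻⁶ mm/N.
So P = 0.5702 / 5.034×10⁻⁶ = 113.3 kN, compressive.
For the titanium alloy segment, free thermal change = 8.7×10⁻⁶×103×310 = 0.2778 mm and elastic change from P = 113300×310/(650×116×10³) = 0.4657 mm; these oppose, so the net change is 0.188 mm (segment shortens).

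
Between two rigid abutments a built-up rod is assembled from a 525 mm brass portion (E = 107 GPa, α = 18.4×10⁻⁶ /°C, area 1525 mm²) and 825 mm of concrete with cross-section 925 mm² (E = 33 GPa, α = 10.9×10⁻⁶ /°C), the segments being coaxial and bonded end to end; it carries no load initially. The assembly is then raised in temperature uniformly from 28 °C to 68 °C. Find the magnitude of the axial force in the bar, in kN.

P ≈ 24.7 kN (compressive)

If the supports were absent, the total length change would be Σ αᵢΔT Lᵢ = 18.4×10⁻⁶×40×525 + 10.9×10⁻⁶×40×825 = 0.7461 mm.
The rigid supports impose zero overall length change; the single axial force P common to all segments must satisfy P Σ Lᵢ/(AᵢEᵢ) = δ_free.
The series flexibility is Σ Lᵢ/(AᵢEᵢ) = 525/(1525×107×10³) + 825/(925×33×10³) = 3.024×10⁻⁵ mm/N.
Hence P = δ_free / Σ(L/AE) = 0.7461/3.024×10⁻⁵ = 24.67 kN (compressive).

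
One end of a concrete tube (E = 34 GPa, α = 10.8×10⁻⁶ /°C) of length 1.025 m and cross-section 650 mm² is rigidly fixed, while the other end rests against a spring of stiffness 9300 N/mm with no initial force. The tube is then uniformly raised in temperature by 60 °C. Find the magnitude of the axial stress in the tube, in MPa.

σ ≈ 6.64 MPa (compressive)

The unrestrained thermal change is αΔT L = 10.8×10⁻⁶ × 60 × 1025 = 0.6642 mm.
With a force P in the spring, the elastic change of the tube is PL/(AE) and that of the spring is P/k; compatibility requires their sum to equal δ_free.
P [ L/(AE) + 1/k ] = δ_free → P [ 1025/(650×34×10³) + 1/(9300) ] = 0.6642.
P = 0.6642 / 0.0001539 = 4316 N.
σ = P/A = 4316/650 = 6.639 MPa.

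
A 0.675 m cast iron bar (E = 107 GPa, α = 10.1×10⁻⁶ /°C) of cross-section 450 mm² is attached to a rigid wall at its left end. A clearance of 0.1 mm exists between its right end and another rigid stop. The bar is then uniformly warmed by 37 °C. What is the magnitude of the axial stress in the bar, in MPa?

If the wall were absent the bar would grow by αΔT L = 10.1×10⁻⁶ × 37 × 675 = 0.2522 mm.
After closing the 0.1 mm clearance, 0.2522 − 0.1 = 0.1522 mm of expansion remains to be suppressed by the wall.
Compatibility: PL/(AE) = 0.1522 mm, so σ = P/A = E × (0.1522/675) = 24.13 MPa.

σ ≈ 24.1 MPa (compressive)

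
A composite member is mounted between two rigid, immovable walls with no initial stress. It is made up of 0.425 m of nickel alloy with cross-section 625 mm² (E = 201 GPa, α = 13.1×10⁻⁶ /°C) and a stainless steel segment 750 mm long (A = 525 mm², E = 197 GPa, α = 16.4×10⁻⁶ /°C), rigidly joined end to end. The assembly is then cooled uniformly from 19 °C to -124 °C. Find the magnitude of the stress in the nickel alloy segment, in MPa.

σ ≈ 384 MPa (tensile)

With the walls removed the bar would change length by δ_free = Σ αᵢΔT Lᵢ = 13.1×10⁻⁶×143×425 + 16.4×10⁻⁶×143×750 = 2.555 mm.
The walls prevent any net length change, so an axial force P (same in every segment) develops. Compatibility: P · Σ Lᵢ/(AᵢEᵢ) = δ_free.
Σ Lᵢ/(AᵢEᵢ) = 425/(625×201×10³) + 750/(525×197×10³) = 1.063×10⁻⁵ mm/N.
P = 2.555 / 1.063×10⁻⁵ = 240300 N = 240.3 kN, tensile.
σ_{nickel alloy} = P / A = 240300 / 625 = 384.4 MPa.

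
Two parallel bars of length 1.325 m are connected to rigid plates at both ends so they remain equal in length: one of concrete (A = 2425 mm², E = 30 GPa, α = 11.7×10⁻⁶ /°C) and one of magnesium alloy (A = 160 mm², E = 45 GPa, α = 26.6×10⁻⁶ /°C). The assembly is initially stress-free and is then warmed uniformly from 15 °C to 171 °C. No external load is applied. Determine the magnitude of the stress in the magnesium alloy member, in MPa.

Both members must finish at the same length. With the larger α, the magnesium alloy tends to over-expand; the plates restrain it, putting the magnesium alloy in compression and the concrete in tension. With no external load the two internal forces are equal and opposite, magnitude P.
Compatibility of the two members (thermal + elastic change equal): (α₁ − α₂)ΔT = P·[1/(A₁E₁) + 1/(A₂E₂)].
|α₁ − α₂|·ΔT = 14.9×10⁻⁶ × 156 = 0.002324.
1/(A₁E₁) + 1/(A₂E₂) = 1/(2425×30×10³) + 1/(160×45×10³) = 1.526×10⁻⁷ N⁻¹.
So P = 0.002324 / 1.526×10⁻⁷ = 15.23 kN.
σ_{magnesium alloy} = P/A₂ = 15230/160 = 95.18 MPa, compressive.

σ ≈ 95.2 MPa (compressive)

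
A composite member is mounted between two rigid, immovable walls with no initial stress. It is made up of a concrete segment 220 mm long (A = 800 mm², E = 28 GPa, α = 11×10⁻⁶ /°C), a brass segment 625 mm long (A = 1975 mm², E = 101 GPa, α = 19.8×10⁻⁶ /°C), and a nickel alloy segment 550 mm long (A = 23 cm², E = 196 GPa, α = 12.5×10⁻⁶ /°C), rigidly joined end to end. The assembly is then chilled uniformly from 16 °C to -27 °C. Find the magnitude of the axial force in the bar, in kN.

If the supports were absent, the total length change would be Σ αᵢΔT Lᵢ = 11×10⁻⁶×43×220 + 19.8×10⁻⁶×43×625 + 12.5×10⁻⁶×43×550 = 0.9318 mm.
The rigid supports impose zero overall length change; the single axial force P common to all segments must satisfy P Σ Lᵢ/(AᵢEᵢ) = δ_free.
Σ Lᵢ/(AᵢEᵢ) = 220/(800×28×10³) + 625/(1975×101×10³) + 550/(2300×196×10³) = 1.417×10⁻⁵ mm/N.
P = 0.9318 / 1.417×10⁻⁵ = 65740 N = 65.74 kN, tensile.

P ≈ 65.7 kN (tensile)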